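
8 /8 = 1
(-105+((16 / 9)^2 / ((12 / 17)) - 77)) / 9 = -43138 / 2187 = -19.72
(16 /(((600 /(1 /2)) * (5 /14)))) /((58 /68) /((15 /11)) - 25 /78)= 3094 /25275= 0.12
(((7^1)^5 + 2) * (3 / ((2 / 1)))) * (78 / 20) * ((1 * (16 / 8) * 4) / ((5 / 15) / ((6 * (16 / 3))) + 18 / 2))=377597376 / 4325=87305.75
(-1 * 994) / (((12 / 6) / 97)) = -48209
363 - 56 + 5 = 312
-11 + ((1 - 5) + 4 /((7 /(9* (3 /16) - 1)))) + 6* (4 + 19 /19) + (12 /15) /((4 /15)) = 515 /28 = 18.39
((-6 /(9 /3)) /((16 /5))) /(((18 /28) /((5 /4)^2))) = -875 /576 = -1.52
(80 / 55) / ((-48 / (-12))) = 4 / 11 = 0.36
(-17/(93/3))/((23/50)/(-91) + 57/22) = -425425/2006041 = -0.21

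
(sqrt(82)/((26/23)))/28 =23 * sqrt(82)/728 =0.29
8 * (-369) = -2952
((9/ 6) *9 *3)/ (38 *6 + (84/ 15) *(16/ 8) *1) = 405/ 2392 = 0.17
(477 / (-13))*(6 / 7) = -2862 / 91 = -31.45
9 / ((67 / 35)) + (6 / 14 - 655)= -304789 / 469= -649.87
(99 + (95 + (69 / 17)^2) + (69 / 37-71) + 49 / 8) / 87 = 12614653 / 7442328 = 1.69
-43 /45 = -0.96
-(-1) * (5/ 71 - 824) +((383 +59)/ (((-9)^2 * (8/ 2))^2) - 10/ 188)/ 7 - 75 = -1102156641991/ 1226067192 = -898.94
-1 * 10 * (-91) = 910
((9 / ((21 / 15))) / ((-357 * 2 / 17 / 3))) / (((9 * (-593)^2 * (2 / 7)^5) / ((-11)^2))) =-207515 / 22505536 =-0.01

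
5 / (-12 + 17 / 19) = -95 / 211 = -0.45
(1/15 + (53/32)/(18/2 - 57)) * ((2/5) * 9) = 741/6400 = 0.12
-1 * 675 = -675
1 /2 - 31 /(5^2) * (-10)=129 /10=12.90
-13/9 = -1.44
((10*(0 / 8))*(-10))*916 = 0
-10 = -10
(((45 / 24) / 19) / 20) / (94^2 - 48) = 3 / 5343104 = 0.00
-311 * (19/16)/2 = -5909/32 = -184.66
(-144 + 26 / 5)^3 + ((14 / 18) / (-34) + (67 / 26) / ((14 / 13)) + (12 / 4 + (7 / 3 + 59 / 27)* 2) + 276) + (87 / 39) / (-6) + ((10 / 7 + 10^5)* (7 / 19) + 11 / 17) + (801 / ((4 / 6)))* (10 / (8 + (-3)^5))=-49178947390173187 / 18649858500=-2636960.89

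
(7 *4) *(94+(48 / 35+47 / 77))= 147812 / 55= 2687.49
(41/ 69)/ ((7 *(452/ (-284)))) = -2911/ 54579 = -0.05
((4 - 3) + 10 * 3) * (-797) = -24707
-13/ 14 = -0.93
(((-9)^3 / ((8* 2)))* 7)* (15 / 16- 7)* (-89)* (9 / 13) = -396487791 / 3328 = -119136.96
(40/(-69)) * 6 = -80/23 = -3.48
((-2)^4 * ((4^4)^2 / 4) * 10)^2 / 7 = 6871947673600 / 7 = 981706810514.29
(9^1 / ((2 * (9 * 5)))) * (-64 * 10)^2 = 40960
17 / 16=1.06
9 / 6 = 3 / 2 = 1.50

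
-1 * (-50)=50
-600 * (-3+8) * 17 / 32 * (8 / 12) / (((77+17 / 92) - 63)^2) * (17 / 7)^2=-103959080 / 3337929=-31.14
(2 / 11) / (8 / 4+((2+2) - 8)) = -1 / 11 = -0.09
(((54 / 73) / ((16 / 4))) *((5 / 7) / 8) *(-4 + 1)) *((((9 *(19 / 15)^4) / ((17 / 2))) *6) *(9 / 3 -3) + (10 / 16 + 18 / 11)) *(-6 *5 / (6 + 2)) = 1208925 / 2877952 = 0.42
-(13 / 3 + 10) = -43 / 3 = -14.33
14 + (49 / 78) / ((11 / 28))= 6692 / 429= 15.60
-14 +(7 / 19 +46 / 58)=-7074 / 551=-12.84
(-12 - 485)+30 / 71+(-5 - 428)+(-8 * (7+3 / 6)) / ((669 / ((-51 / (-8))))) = -29454105 / 31666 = -930.15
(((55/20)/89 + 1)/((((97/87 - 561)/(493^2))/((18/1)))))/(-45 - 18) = 7760311521/60692660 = 127.86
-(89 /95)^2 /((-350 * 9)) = 7921 /28428750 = 0.00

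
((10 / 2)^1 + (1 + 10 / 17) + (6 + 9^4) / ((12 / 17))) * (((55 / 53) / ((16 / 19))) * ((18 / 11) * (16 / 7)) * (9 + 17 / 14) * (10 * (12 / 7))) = 2322065438550 / 309043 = 7513729.28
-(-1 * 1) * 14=14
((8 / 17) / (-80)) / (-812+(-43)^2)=-1 / 176290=-0.00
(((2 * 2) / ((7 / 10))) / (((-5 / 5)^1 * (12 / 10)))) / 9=-100 / 189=-0.53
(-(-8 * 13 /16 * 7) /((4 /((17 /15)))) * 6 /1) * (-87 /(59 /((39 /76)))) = -5248971 /89680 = -58.53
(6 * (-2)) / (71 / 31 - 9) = 93 / 52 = 1.79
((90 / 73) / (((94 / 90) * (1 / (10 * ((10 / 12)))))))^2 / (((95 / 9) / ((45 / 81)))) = 1139062500 / 223663459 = 5.09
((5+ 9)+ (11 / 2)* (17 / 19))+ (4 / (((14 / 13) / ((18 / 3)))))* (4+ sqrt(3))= 156* sqrt(3) / 7+ 28745 / 266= 146.66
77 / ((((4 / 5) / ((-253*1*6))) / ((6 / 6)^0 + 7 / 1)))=-1168860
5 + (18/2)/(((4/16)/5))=185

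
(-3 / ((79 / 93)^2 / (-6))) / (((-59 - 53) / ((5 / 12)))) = -129735 / 1397984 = -0.09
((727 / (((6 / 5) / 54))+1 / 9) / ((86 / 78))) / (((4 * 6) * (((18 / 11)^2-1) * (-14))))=-115786957 / 2199708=-52.64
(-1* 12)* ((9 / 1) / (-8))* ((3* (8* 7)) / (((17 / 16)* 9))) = 4032 / 17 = 237.18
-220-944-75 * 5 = -1539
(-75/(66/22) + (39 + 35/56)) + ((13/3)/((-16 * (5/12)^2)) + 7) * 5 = 1673/40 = 41.82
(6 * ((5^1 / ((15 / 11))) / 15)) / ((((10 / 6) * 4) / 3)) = 33 / 50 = 0.66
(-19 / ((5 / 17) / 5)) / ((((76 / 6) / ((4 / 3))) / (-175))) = 5950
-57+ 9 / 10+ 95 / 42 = -5653 / 105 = -53.84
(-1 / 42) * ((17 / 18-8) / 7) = 127 / 5292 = 0.02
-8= -8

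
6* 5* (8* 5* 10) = 12000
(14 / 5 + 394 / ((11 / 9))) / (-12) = -4471 / 165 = -27.10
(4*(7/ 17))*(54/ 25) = 3.56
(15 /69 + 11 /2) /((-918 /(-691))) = 181733 /42228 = 4.30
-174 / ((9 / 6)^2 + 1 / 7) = -4872 / 67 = -72.72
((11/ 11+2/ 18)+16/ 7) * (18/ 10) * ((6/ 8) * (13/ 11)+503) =2372297/ 770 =3080.91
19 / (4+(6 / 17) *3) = 323 / 86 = 3.76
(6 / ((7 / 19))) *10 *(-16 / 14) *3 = -27360 / 49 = -558.37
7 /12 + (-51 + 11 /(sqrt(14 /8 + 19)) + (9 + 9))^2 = 1091033 /996- 1452*sqrt(83) /83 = 936.04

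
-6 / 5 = -1.20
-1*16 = -16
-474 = -474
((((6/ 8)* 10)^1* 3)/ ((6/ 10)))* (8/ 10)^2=24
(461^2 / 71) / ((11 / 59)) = 12538739 / 781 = 16054.72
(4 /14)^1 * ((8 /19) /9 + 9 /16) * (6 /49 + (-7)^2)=4012469 /469224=8.55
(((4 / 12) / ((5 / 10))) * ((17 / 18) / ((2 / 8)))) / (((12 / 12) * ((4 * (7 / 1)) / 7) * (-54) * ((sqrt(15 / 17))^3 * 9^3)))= -289 * sqrt(255) / 239148450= -0.00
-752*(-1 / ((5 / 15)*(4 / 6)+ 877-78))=6768 / 7193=0.94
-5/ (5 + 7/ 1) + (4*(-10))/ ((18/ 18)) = -485/ 12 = -40.42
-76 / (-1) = 76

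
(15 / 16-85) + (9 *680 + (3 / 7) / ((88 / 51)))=7436581 / 1232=6036.19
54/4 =27/2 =13.50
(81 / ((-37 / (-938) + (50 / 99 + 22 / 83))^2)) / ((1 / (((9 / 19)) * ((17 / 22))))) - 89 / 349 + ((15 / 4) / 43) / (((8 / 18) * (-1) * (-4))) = 31994705853548897794489 / 710483345952167687488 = 45.03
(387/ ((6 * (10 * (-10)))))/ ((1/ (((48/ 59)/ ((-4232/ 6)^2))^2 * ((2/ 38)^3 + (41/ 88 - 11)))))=119586391281/ 6581580199869034972480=0.00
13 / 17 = 0.76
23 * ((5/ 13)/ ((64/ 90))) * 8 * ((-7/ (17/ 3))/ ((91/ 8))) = -31050/ 2873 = -10.81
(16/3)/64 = 1/12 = 0.08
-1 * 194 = -194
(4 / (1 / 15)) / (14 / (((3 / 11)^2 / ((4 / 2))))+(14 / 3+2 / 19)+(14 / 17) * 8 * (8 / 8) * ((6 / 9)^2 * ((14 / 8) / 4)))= 2907 / 18532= 0.16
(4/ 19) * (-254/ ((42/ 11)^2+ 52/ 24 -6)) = -737616/ 148219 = -4.98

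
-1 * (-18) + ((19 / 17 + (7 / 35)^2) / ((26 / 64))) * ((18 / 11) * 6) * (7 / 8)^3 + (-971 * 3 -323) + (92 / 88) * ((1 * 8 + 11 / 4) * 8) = -188970622 / 60775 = -3109.35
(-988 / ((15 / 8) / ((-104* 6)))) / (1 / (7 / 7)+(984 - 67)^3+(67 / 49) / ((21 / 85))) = 130131456 / 305175761885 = 0.00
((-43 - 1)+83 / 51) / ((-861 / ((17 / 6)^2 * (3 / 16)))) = 36737 / 495936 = 0.07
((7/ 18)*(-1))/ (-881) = 7/ 15858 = 0.00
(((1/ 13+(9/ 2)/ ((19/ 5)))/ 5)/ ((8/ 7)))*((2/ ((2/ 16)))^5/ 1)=285802496/ 1235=231419.03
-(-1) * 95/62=95/62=1.53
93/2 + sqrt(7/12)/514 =sqrt(21)/3084 + 93/2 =46.50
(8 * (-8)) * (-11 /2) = 352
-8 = -8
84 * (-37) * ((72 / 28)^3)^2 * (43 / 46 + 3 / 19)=-7210931610240 / 7344659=-981792.57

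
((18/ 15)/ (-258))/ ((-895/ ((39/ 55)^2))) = 1521/ 582085625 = 0.00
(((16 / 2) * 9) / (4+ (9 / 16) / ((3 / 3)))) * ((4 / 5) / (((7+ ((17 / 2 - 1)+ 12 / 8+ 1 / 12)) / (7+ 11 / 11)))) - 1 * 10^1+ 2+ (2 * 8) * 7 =7768648 / 70445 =110.28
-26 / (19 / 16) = -416 / 19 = -21.89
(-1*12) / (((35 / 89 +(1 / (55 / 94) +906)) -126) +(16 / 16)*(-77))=-4895 / 287623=-0.02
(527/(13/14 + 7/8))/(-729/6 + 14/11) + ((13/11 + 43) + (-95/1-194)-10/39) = -28365358121/114605205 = -247.50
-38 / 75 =-0.51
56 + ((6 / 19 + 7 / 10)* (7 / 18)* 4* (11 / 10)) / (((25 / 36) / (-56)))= -999432 / 11875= -84.16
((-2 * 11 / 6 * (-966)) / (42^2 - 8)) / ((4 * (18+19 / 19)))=1771 / 66728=0.03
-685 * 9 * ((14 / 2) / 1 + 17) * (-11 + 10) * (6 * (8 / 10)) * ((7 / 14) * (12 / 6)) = 710208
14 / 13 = 1.08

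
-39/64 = -0.61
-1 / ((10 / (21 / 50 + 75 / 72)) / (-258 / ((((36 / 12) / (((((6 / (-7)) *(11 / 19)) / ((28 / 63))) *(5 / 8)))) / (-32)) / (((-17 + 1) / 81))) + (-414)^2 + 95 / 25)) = -300547374677 / 11970000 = -25108.39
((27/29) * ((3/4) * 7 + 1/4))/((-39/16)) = -792/377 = -2.10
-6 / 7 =-0.86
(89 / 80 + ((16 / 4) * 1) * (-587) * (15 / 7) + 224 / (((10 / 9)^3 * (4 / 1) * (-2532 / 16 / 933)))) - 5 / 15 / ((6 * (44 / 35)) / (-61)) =-5268.31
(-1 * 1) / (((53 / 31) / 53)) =-31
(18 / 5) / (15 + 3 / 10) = 4 / 17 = 0.24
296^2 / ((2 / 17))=744736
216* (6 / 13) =1296 / 13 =99.69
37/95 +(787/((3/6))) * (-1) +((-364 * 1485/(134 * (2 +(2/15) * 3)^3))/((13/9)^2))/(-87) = -120709957359/76787360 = -1572.00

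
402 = 402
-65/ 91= -5/ 7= -0.71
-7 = -7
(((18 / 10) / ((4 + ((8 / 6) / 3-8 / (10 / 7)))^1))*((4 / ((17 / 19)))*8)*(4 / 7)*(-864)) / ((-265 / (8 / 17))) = -340402176 / 6969235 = -48.84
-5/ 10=-1/ 2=-0.50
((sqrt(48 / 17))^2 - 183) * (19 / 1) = -58197 / 17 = -3423.35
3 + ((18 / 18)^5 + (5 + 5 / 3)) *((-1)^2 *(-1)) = -14 / 3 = -4.67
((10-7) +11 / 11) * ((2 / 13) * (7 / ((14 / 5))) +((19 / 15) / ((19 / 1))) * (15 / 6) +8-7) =242 / 39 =6.21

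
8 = 8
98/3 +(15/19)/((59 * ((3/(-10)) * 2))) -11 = 72790/3363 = 21.64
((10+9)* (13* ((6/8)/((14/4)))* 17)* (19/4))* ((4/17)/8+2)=971451/112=8673.67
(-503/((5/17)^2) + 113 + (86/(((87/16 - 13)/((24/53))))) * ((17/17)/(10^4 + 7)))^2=83678917608216700380344484/2574010396788675625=32509160.69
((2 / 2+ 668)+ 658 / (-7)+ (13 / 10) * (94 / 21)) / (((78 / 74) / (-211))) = -476117702 / 4095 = -116268.06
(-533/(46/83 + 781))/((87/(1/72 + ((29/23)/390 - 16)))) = 836358713/6675576120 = 0.13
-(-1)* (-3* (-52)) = 156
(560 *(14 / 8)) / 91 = 140 / 13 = 10.77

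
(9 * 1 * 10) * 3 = 270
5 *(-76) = -380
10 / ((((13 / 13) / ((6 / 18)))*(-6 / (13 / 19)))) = -65 / 171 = -0.38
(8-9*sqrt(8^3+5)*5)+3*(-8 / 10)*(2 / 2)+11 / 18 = 559 / 90-45*sqrt(517) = -1016.98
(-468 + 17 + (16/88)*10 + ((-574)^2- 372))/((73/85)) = 307292255/803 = 382680.27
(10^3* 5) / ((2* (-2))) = -1250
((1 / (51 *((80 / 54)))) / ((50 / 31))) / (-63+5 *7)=-279 / 952000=-0.00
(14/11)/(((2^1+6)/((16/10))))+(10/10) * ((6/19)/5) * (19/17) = 304/935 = 0.33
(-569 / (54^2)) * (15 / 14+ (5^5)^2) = -77792977285 / 40824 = -1905569.70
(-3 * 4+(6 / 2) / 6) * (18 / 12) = -17.25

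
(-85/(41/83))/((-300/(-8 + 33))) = 7055/492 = 14.34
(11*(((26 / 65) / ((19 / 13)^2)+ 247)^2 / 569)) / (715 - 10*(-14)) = 2189773805219 / 1585012872375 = 1.38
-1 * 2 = -2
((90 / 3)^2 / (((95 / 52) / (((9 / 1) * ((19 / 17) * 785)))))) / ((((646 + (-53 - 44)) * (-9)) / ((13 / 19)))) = -10613200 / 19703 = -538.66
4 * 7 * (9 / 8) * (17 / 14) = 153 / 4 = 38.25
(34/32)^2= 1.13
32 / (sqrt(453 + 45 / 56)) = 64* sqrt(355782) / 25413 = 1.50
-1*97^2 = -9409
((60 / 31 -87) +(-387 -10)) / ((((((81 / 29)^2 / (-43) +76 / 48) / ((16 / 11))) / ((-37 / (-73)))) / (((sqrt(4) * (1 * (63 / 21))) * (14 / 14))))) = -23034856624128 / 15144029945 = -1521.05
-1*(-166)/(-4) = -83/2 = -41.50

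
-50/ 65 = -10/ 13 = -0.77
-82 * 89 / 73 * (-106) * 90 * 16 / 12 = 92830560 / 73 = 1271651.51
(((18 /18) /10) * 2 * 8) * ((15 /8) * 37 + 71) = 1123 /5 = 224.60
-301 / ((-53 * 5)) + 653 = 173346 / 265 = 654.14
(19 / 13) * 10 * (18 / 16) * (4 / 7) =855 / 91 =9.40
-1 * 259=-259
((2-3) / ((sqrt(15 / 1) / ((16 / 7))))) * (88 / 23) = -1408 * sqrt(15) / 2415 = -2.26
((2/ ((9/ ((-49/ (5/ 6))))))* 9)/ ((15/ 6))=-1176/ 25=-47.04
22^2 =484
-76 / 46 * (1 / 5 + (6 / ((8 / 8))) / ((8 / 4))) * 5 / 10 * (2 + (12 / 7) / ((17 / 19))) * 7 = -141664 / 1955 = -72.46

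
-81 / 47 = -1.72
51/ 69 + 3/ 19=392/ 437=0.90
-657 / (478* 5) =-657 / 2390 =-0.27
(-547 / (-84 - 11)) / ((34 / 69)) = 37743 / 3230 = 11.69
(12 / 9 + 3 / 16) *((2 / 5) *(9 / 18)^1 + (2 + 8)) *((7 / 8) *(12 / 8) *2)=26061 / 640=40.72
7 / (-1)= -7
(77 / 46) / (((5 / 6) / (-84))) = -19404 / 115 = -168.73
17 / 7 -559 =-3896 / 7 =-556.57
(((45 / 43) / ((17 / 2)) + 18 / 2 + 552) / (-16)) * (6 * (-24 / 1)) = 3691629 / 731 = 5050.11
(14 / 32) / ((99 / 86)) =301 / 792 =0.38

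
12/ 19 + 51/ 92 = 2073/ 1748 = 1.19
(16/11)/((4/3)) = 12/11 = 1.09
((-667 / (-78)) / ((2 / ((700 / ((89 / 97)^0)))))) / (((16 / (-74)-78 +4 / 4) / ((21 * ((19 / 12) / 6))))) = -574403725 / 2674152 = -214.80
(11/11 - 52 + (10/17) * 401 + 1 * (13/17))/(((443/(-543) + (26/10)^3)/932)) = 49911745500/4834783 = 10323.47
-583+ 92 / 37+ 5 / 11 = -236084 / 407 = -580.06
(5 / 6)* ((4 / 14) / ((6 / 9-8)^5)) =-405 / 36075424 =-0.00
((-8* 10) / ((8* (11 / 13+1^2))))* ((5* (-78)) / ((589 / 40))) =84500 / 589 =143.46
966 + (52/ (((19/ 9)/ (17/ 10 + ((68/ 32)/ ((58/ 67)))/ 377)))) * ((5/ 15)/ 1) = 16483791/ 16820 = 980.01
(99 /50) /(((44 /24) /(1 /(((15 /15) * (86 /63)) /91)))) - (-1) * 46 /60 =234659 /3225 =72.76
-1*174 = -174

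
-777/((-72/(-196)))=-12691/6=-2115.17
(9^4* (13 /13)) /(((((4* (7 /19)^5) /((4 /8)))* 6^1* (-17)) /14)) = -5415228513 /326536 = -16583.86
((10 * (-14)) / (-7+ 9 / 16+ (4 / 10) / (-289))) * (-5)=-16184000 / 148867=-108.71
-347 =-347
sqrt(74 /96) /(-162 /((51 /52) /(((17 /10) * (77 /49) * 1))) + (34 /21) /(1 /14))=-35 * sqrt(111) /175808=-0.00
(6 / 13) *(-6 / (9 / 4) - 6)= -4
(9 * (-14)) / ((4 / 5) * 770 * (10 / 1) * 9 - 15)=-0.00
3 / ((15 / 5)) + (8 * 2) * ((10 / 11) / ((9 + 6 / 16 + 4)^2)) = 136179 / 125939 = 1.08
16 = 16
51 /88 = 0.58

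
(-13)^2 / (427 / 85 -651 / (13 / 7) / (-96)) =5975840 / 306747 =19.48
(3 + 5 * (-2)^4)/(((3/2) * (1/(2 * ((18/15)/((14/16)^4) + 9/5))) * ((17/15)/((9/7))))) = 138000780/285719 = 482.99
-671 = -671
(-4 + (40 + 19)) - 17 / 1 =38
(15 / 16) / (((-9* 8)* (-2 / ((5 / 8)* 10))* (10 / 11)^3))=1331 / 24576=0.05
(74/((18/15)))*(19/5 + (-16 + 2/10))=-740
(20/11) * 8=14.55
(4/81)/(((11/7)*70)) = 2/4455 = 0.00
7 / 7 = 1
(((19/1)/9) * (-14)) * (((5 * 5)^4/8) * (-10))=259765625/18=14431423.61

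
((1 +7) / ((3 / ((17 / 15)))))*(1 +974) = 8840 / 3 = 2946.67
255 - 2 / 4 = 509 / 2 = 254.50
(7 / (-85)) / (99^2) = -0.00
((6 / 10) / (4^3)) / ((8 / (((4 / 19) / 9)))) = 1 / 36480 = 0.00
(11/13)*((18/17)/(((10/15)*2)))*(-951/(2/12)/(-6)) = 639.02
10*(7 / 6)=35 / 3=11.67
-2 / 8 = -1 / 4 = -0.25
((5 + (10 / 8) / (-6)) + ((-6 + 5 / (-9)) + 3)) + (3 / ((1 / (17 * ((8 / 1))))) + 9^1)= 30113 / 72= 418.24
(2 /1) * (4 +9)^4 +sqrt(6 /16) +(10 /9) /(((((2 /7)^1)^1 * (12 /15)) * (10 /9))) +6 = sqrt(6) /4 +457059 /8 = 57132.99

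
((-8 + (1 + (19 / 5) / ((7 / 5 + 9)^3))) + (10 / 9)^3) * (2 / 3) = -576568349 / 153754848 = -3.75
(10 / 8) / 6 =5 / 24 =0.21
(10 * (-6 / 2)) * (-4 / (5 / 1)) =24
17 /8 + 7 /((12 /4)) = 107 /24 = 4.46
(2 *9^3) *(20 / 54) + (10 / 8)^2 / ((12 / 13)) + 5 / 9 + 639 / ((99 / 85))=6911845 / 6336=1090.88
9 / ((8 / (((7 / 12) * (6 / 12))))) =21 / 64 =0.33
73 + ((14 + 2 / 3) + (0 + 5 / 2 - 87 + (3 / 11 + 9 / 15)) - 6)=-647 / 330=-1.96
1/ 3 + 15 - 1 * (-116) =394/ 3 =131.33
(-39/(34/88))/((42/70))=-2860/17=-168.24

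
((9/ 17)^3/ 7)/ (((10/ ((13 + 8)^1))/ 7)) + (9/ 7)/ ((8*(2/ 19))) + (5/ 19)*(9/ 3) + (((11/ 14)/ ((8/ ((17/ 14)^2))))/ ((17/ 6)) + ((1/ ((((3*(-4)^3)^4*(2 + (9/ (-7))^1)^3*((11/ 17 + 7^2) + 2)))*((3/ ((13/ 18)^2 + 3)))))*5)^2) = 72106463495984474862957599435532700006061/ 26915713307285464573598694930917621760000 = 2.68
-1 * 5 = -5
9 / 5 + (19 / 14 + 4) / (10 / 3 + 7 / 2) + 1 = 5143 / 1435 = 3.58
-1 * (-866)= 866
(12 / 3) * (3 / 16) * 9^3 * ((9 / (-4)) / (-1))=19683 / 16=1230.19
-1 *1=-1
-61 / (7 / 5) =-305 / 7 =-43.57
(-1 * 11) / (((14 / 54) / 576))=-171072 / 7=-24438.86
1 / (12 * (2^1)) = 1 / 24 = 0.04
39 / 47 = 0.83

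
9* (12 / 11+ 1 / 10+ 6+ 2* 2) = 11079 / 110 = 100.72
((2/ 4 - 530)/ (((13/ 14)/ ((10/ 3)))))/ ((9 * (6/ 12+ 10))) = -7060/ 351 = -20.11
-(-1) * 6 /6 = 1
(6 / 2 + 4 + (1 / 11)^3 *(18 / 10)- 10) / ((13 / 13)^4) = -19956 / 6655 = -3.00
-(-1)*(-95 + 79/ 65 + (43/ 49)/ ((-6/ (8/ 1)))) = -94.95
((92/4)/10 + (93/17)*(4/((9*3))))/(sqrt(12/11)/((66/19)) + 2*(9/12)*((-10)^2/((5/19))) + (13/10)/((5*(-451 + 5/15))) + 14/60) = 29300421203819480/5371574829038936841-2689482224000*sqrt(33)/5371574829038936841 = 0.01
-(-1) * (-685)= -685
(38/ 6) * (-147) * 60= -55860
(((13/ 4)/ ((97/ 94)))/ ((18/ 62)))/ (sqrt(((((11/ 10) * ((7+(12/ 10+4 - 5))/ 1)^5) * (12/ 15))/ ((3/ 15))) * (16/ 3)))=2367625 * sqrt(66)/ 1194766848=0.02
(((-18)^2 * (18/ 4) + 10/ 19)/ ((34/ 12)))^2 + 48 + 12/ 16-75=110574557391/ 417316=264966.01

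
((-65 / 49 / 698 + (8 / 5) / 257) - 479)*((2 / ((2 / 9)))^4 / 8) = -138119901493779 / 351596560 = -392836.33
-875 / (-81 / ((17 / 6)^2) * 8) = 252875 / 23328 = 10.84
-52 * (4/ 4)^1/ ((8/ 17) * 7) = -221/ 14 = -15.79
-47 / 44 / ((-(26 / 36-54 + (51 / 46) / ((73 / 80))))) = -710217 / 34615702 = -0.02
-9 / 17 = -0.53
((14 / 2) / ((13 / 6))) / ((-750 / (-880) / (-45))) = -11088 / 65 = -170.58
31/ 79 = 0.39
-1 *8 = -8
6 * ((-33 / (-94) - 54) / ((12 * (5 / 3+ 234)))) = -15129 / 132916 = -0.11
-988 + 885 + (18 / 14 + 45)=-397 / 7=-56.71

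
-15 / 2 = -7.50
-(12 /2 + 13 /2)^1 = -12.50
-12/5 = -2.40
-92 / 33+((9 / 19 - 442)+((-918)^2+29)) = 528127546 / 627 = 842308.69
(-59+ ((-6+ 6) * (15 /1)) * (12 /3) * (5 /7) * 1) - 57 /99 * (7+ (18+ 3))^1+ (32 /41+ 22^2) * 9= 5801533 /1353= 4287.90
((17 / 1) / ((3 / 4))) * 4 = 272 / 3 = 90.67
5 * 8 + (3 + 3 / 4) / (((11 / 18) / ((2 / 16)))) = 7175 / 176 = 40.77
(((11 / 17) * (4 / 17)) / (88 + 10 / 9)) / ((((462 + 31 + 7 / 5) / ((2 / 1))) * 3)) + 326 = 7782641739 / 23873134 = 326.00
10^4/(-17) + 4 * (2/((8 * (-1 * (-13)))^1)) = -129983/221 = -588.16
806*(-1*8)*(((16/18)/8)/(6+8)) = -3224/63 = -51.17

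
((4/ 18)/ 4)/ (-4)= -1/ 72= -0.01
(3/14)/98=3/1372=0.00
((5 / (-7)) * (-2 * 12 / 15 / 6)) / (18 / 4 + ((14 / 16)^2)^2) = 0.04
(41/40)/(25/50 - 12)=-41/460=-0.09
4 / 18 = 2 / 9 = 0.22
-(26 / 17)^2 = -676 / 289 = -2.34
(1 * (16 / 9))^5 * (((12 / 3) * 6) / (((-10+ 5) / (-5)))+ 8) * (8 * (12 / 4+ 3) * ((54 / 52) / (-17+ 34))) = 268435456 / 161109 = 1666.17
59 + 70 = 129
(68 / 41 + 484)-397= 3635 / 41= 88.66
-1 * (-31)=31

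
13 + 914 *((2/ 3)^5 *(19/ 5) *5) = 558871/ 243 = 2299.88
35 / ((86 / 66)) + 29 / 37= 43982 / 1591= 27.64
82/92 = 41/46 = 0.89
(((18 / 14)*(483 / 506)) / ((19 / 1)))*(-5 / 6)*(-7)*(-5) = -1575 / 836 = -1.88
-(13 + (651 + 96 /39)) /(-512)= 1083 /832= 1.30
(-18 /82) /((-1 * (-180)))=-1 /820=-0.00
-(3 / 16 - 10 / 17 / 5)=-19 / 272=-0.07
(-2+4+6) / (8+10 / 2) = 8 / 13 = 0.62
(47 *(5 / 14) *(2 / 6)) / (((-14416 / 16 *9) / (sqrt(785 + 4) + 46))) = -5405 / 170289 - 235 *sqrt(789) / 340578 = -0.05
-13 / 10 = -1.30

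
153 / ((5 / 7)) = 1071 / 5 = 214.20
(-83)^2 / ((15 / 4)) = 27556 / 15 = 1837.07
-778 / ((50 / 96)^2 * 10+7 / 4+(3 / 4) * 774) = -896256 / 673877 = -1.33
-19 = -19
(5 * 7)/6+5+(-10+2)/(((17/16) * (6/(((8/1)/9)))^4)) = 195681899/18068994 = 10.83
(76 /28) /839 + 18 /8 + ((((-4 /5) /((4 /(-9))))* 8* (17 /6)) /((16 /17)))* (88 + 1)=113360741 /29365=3860.40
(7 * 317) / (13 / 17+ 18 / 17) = 37723 / 31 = 1216.87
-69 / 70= -0.99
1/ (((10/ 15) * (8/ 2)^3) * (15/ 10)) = 0.02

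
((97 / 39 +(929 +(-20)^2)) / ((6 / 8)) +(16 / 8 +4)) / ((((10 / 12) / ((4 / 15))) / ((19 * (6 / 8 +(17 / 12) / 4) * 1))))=11958.57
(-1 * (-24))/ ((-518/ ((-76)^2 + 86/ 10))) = -347076/ 1295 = -268.01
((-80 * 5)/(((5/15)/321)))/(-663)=128400/221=581.00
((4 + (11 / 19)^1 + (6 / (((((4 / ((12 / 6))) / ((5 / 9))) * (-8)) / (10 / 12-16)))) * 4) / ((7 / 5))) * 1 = 58885 / 4788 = 12.30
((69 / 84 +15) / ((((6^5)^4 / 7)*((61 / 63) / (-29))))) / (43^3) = -89929 / 7880934015439692890112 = -0.00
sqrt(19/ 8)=sqrt(38)/ 4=1.54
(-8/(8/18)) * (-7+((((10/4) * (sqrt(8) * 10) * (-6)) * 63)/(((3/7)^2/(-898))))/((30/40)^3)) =126 - 3942579200 * sqrt(2) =-5575648849.37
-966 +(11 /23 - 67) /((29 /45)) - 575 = -1096697 /667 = -1644.22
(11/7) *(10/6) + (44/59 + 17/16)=87767/19824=4.43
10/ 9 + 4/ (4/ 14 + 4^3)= 1.17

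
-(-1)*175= 175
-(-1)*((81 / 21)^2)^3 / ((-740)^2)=387420489 / 64424592400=0.01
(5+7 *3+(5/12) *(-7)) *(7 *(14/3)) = 13573/18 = 754.06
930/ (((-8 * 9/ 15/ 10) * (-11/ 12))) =2113.64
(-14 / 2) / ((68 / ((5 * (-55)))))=1925 / 68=28.31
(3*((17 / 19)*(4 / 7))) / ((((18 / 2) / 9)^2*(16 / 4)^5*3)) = 17 / 34048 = 0.00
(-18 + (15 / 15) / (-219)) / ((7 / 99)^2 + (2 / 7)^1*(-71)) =90172467 / 101572127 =0.89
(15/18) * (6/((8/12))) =15/2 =7.50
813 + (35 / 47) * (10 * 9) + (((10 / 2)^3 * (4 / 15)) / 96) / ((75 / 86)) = 4469009 / 5076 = 880.42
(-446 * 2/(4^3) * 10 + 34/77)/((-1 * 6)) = 85583/3696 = 23.16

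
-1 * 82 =-82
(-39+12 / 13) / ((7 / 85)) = -42075 / 91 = -462.36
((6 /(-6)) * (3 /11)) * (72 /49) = -216 /539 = -0.40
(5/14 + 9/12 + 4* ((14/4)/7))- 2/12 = 247/84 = 2.94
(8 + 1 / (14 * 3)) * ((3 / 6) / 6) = 337 / 504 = 0.67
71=71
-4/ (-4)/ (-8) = -1/ 8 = -0.12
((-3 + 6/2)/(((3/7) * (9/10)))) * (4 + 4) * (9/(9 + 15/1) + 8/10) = 0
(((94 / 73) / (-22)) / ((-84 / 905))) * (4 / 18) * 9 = 42535 / 33726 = 1.26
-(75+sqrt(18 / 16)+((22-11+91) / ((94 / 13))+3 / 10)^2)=-62413941 / 220900-3* sqrt(2) / 4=-283.60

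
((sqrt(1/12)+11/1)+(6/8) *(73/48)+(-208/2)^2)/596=sqrt(3)/3576+693001/38144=18.17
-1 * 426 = -426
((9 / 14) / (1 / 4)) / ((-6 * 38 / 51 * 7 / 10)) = -765 / 931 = -0.82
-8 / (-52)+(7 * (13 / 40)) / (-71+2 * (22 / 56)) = 31039 / 255580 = 0.12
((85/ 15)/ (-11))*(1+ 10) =-17/ 3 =-5.67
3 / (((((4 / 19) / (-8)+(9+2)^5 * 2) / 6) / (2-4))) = -0.00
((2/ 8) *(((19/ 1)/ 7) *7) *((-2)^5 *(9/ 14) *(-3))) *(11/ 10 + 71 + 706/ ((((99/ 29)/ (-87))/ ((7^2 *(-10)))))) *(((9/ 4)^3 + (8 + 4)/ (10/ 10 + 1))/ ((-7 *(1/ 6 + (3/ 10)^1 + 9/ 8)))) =-33901333233633/ 8404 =-4033952074.44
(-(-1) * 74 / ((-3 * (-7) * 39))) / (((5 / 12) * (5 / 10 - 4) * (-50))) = 296 / 238875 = 0.00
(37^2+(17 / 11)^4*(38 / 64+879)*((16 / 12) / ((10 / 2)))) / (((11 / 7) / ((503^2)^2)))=2131179152931201326989 / 19326120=110274548276177.59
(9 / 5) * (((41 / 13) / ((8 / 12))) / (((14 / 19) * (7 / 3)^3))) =567891 / 624260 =0.91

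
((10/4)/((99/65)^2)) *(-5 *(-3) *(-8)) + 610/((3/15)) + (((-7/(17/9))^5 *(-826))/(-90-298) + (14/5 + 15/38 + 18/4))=123137365459932631/85490740054170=1440.36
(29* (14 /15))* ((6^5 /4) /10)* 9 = 1183896 /25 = 47355.84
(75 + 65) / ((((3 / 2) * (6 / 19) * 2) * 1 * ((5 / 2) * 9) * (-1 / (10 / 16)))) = -665 / 162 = -4.10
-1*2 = -2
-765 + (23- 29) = -771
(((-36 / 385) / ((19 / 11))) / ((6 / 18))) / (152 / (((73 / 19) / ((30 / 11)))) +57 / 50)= -96360 / 64693727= -0.00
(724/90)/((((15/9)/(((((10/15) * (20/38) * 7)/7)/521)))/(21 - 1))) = 0.07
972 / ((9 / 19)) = 2052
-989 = -989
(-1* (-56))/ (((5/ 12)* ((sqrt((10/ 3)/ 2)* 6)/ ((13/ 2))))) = 728* sqrt(15)/ 25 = 112.78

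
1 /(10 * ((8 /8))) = 1 /10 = 0.10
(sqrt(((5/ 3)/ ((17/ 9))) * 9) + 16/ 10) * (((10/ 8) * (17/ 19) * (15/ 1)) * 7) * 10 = 35700/ 19 + 7875 * sqrt(255)/ 38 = 5188.25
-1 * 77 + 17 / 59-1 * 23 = -5883 / 59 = -99.71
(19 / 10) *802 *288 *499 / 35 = 1094941728 / 175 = 6256809.87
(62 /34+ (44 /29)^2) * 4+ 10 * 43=6383642 /14297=446.50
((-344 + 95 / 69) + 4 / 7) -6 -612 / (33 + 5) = -3341869 / 9177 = -364.16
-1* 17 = -17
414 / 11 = 37.64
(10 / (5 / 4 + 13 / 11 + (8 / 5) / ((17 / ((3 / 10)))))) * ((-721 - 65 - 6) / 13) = -148104000 / 598039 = -247.65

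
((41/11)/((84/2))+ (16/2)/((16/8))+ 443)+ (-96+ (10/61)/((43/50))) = 425689469/1211826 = 351.28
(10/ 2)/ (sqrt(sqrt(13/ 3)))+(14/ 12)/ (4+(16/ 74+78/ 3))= 259/ 6708+5 * 13^(3/ 4) * 3^(1/ 4)/ 13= 3.50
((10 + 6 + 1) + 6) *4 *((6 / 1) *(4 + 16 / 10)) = 15456 / 5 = 3091.20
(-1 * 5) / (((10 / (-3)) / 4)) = 6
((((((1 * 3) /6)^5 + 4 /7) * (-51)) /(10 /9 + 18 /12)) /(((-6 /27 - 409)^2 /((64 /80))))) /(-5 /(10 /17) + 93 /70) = 5019165 /640081106932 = 0.00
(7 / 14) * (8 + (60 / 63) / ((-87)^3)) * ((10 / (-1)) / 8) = -138285605 / 27657126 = -5.00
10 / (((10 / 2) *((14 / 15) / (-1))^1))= -15 / 7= -2.14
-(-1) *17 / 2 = 17 / 2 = 8.50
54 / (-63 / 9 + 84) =54 / 77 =0.70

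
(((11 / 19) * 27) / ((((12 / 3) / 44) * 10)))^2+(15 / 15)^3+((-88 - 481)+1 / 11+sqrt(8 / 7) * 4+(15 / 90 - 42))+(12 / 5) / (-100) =-1870981021 / 5956500+8 * sqrt(14) / 7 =-309.83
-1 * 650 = -650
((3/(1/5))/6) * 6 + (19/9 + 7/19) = 2989/171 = 17.48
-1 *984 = -984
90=90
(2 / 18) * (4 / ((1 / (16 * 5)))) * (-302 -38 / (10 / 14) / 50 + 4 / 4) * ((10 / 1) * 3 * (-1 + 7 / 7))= 0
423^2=178929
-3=-3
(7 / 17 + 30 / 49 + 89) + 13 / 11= 835719 / 9163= 91.21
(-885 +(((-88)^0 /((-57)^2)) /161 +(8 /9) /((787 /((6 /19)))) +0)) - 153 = -427314395015 /411671043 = -1038.00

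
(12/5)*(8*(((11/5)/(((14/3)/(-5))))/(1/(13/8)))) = -73.54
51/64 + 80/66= 4243/2112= 2.01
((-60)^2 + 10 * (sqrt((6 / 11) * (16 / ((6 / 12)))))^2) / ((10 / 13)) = 53976 / 11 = 4906.91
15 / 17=0.88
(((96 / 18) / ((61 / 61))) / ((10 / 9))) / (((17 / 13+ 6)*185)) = 312 / 87875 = 0.00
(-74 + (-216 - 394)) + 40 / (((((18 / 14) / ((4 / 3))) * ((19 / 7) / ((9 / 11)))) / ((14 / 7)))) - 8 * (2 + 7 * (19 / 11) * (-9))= 122612 / 627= 195.55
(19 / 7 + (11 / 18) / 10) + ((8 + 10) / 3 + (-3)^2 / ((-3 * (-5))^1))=11813 / 1260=9.38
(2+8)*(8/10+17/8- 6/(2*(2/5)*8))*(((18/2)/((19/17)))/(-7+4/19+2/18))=-218943/9136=-23.96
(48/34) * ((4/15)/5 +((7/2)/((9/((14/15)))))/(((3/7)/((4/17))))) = 69568/195075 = 0.36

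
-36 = -36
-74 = -74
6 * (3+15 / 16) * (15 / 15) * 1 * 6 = 567 / 4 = 141.75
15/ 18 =5/ 6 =0.83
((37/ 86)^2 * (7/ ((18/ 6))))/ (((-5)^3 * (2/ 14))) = -67081/ 2773500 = -0.02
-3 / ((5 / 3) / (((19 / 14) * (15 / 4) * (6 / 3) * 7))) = -513 / 4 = -128.25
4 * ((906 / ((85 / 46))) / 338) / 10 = 41676 / 71825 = 0.58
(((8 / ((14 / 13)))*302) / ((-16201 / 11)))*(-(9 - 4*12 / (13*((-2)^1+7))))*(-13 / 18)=-15460588 / 1701105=-9.09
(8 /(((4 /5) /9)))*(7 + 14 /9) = 770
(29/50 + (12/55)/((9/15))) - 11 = -5531/550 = -10.06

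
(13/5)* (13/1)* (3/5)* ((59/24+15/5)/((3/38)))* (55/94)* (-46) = -37738.36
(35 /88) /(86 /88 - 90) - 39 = -305561 /7834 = -39.00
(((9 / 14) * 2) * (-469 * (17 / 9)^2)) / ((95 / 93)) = -600253 / 285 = -2106.15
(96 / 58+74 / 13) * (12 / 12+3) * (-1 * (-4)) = 44320 / 377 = 117.56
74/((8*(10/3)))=111/40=2.78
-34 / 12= -17 / 6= -2.83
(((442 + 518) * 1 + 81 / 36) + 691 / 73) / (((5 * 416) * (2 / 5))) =283741 / 242944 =1.17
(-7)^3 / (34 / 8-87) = 1372 / 331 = 4.15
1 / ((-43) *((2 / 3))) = -3 / 86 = -0.03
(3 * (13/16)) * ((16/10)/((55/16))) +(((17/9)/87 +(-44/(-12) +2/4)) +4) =4014917/430650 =9.32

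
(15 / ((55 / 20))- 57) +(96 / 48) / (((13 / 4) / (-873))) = -84195 / 143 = -588.78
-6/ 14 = -3/ 7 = -0.43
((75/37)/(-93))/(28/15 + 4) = -375/100936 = -0.00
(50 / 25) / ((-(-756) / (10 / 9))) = 5 / 1701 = 0.00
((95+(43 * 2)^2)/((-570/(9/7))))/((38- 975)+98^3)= -22473/1250539150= -0.00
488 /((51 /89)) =43432 /51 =851.61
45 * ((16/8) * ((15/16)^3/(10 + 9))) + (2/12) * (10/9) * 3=1561435/350208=4.46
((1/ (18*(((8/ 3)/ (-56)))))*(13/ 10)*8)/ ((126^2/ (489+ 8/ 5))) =-31889/ 85050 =-0.37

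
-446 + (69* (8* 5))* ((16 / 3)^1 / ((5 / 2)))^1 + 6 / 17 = 92520 / 17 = 5442.35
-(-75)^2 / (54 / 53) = -33125 / 6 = -5520.83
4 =4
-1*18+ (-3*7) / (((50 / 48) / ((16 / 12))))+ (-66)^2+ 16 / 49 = 5281522 / 1225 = 4311.45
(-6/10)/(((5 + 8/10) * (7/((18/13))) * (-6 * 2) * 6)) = 3/10556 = 0.00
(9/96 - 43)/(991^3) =-1373/31143752672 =-0.00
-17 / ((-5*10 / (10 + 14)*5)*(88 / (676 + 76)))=19176 / 1375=13.95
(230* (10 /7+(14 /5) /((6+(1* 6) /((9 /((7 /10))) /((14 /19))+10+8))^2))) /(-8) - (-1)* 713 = 119647827281 /178628576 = 669.81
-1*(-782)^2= -611524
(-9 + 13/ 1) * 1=4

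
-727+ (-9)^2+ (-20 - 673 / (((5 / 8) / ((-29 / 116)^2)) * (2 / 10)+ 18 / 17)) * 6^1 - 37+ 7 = -55019 / 26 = -2116.12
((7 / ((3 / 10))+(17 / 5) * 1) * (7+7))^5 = 5576504300954585824 / 759375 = 7343544758458.71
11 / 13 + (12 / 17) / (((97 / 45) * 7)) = 133993 / 150059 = 0.89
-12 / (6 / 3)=-6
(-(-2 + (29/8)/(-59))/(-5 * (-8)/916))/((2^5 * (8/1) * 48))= 222817/57999360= 0.00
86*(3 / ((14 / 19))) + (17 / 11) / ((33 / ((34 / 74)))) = 32921404 / 94017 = 350.16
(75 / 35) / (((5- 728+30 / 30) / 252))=-270 / 361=-0.75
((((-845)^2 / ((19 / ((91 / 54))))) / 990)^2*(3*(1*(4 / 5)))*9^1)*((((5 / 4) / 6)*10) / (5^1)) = 168876652515025 / 4585456656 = 36828.75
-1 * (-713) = 713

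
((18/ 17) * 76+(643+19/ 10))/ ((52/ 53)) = 6535589/ 8840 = 739.32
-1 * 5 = -5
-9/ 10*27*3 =-729/ 10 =-72.90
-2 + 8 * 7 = 54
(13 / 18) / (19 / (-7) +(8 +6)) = 91 / 1422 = 0.06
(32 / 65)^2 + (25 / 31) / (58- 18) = 275077 / 1047800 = 0.26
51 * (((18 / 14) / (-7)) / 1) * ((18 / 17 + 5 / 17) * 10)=-6210 / 49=-126.73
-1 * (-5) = 5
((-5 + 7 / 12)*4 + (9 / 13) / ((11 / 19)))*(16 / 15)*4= -452224 / 6435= -70.28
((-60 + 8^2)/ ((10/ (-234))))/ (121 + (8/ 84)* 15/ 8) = -112/ 145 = -0.77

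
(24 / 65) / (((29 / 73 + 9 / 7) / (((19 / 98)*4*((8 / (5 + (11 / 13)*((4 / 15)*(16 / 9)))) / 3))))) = 1198368 / 14265895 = 0.08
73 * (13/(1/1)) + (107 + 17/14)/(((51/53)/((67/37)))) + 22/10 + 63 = 53621501/44030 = 1217.84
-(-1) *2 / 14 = 1 / 7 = 0.14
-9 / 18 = -0.50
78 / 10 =39 / 5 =7.80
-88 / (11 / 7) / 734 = -28 / 367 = -0.08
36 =36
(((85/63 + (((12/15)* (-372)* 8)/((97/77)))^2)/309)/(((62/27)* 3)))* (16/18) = 211722976843828/141952877325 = 1491.50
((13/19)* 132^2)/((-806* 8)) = -1089/589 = -1.85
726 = 726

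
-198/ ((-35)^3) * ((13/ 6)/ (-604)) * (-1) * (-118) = -0.00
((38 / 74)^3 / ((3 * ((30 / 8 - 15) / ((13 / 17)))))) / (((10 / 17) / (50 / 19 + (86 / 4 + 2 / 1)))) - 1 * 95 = -1084261258 / 11396925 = -95.14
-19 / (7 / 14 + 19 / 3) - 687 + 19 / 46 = -1300147 / 1886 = -689.37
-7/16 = -0.44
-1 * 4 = -4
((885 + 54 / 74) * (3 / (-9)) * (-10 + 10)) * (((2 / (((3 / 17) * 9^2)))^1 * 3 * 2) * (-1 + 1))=0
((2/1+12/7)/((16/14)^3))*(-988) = -157339/64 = -2458.42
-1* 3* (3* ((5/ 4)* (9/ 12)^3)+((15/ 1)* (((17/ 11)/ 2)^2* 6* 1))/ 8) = -771255/ 30976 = -24.90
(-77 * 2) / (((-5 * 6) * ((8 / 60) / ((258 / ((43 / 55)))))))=12705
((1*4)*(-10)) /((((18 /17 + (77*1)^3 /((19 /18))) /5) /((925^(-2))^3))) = -323 /437537283362440136718750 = -0.00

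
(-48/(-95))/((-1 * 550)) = -24/26125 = -0.00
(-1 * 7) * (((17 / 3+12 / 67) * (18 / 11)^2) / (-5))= 177660 / 8107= 21.91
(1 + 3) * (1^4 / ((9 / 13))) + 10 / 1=142 / 9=15.78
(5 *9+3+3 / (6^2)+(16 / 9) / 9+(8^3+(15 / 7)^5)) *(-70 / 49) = -16485145085 / 19059138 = -864.95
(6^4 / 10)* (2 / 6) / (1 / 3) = 648 / 5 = 129.60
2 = 2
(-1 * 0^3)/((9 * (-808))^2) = 0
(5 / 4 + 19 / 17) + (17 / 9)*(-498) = -191413 / 204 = -938.30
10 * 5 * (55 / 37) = 2750 / 37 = 74.32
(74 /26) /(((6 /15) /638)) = 59015 /13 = 4539.62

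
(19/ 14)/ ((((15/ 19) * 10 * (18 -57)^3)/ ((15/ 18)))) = -361/ 149483880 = -0.00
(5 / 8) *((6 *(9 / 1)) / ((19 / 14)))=945 / 38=24.87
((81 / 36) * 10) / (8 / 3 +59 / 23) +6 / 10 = 17691 / 3610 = 4.90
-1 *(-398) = 398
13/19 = 0.68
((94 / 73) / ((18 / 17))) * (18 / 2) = 799 / 73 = 10.95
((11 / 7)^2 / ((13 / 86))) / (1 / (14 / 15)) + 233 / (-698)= 14208731 / 952770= 14.91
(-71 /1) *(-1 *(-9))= -639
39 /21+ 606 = 4255 /7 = 607.86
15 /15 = 1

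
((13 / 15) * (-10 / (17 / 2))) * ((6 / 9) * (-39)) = 1352 / 51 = 26.51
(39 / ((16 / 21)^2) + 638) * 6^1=4231.10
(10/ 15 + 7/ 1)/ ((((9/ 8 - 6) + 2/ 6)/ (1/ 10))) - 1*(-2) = 998/ 545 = 1.83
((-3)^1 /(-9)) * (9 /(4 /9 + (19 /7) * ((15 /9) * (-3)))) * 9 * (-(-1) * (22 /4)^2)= -205821 /3308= -62.22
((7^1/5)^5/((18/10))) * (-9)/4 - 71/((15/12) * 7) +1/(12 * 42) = -14.84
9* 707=6363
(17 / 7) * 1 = 17 / 7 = 2.43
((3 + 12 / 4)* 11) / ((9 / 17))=374 / 3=124.67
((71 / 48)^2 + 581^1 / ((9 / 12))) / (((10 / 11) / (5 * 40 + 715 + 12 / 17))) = 102164160967 / 130560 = 782507.36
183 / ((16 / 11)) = 2013 / 16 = 125.81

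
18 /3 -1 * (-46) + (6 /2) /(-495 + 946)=23455 /451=52.01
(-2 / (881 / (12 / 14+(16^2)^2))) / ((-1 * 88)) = 229379 / 135674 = 1.69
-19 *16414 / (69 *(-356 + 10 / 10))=311866 / 24495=12.73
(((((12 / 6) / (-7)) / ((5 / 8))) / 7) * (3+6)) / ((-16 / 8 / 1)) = 72 / 245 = 0.29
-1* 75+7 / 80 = -5993 / 80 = -74.91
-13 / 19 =-0.68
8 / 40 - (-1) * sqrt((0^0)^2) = 6 / 5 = 1.20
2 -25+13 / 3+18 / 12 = -103 / 6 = -17.17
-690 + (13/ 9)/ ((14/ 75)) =-28655/ 42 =-682.26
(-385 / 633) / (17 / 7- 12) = 2695 / 42411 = 0.06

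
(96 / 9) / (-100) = -0.11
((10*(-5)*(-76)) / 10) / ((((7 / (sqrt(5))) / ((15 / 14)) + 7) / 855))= 365512500 / 6503 - 9747000*sqrt(5) / 929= 32746.09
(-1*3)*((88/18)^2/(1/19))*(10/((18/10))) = -1839200/243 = -7568.72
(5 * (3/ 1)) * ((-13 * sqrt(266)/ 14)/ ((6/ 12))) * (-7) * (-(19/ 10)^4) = -5082519 * sqrt(266)/ 2000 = -41446.69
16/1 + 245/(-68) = 12.40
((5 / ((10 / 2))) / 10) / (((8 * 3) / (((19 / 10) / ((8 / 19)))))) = 361 / 19200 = 0.02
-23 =-23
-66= -66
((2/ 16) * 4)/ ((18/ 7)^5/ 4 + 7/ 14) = 16807/ 961591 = 0.02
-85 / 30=-17 / 6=-2.83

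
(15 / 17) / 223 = 15 / 3791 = 0.00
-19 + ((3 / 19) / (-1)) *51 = -514 / 19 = -27.05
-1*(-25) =25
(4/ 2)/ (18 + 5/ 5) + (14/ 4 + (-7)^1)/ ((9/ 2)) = -115/ 171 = -0.67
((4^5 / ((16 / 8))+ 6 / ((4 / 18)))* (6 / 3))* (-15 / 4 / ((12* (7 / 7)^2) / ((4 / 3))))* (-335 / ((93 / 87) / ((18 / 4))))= 78545775 / 124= 633433.67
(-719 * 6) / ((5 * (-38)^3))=2157 / 137180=0.02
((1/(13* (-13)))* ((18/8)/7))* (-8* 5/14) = 45/8281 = 0.01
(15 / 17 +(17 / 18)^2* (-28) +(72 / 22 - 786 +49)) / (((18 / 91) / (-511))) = 533771168203 / 272646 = 1957744.36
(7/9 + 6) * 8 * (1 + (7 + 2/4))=460.89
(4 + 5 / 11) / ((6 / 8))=196 / 33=5.94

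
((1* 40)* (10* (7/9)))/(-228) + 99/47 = 17887/24111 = 0.74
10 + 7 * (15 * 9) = 955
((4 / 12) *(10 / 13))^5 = 100000 / 90224199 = 0.00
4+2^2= 8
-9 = -9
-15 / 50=-3 / 10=-0.30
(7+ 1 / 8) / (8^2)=57 / 512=0.11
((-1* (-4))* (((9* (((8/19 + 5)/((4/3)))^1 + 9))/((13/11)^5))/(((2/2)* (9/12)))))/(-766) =-959541858/2701899161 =-0.36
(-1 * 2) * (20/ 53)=-40/ 53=-0.75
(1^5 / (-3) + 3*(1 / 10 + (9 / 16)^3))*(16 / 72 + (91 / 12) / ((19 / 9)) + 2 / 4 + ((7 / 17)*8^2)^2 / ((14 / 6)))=1835817141731 / 12145213440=151.16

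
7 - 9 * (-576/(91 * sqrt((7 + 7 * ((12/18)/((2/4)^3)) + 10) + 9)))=14.16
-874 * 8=-6992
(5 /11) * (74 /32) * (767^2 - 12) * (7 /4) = 761818715 /704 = 1082128.86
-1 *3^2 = -9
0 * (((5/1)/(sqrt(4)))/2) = 0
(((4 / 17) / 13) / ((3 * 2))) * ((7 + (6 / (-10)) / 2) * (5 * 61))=4087 / 663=6.16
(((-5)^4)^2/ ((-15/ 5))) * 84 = -10937500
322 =322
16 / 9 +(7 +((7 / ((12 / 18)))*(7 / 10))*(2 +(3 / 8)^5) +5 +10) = 227272657 / 5898240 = 38.53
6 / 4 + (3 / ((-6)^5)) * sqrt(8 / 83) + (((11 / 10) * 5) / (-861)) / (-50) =129161 / 86100 -sqrt(166) / 107568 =1.50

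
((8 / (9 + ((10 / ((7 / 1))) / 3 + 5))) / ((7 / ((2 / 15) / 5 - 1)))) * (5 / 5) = -73 / 950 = -0.08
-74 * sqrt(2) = -104.65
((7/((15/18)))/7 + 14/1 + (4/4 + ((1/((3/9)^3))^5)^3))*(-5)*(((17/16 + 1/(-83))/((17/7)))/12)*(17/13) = -3005089956194676152854905/4316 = -696267367051593177213.83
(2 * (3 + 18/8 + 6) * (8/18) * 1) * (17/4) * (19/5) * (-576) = -93024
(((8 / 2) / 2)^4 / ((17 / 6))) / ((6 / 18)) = 288 / 17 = 16.94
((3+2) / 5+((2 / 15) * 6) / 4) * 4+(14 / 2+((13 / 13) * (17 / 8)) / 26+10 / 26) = 12.27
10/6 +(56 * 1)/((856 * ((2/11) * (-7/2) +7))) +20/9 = 37549/9630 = 3.90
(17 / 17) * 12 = 12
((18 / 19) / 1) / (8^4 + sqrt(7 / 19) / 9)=5971968 / 25820135417 -162 * sqrt(133) / 490582572923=0.00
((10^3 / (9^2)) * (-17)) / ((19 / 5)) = -85000 / 1539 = -55.23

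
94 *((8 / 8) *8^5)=3080192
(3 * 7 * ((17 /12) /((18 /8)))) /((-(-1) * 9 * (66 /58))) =3451 /2673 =1.29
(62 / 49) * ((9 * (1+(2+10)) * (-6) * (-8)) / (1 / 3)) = 1044576 / 49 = 21317.88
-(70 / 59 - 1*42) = 2408 / 59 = 40.81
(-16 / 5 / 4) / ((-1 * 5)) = 4 / 25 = 0.16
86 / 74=43 / 37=1.16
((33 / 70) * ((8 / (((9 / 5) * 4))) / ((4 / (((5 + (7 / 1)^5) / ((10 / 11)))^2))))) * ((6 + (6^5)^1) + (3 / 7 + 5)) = 427235858991216 / 1225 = 348763966523.44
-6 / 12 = -1 / 2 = -0.50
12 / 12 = 1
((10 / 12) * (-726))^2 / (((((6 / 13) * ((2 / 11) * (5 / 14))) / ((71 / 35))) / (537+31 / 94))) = 7508166537157 / 564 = 13312352016.24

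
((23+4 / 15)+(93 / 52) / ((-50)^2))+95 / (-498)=248996719 / 10790000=23.08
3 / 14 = 0.21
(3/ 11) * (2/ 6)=1/ 11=0.09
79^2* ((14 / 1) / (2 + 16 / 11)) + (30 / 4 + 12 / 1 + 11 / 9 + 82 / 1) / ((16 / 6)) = 25330.99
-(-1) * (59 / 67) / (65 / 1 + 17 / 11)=0.01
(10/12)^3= 125/216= 0.58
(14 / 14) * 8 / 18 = 4 / 9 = 0.44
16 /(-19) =-16 /19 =-0.84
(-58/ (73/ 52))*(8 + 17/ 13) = -28072/ 73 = -384.55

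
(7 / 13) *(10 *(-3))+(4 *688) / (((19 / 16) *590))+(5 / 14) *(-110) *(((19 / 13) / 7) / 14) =-640403737 / 49985390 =-12.81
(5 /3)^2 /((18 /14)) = 175 /81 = 2.16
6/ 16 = 3/ 8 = 0.38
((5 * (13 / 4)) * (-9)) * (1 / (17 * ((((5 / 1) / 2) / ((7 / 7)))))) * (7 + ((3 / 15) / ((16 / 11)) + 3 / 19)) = -1297413 / 51680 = -25.10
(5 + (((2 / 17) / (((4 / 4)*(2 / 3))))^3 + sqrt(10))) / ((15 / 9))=3*sqrt(10) / 5 + 73776 / 24565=4.90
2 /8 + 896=896.25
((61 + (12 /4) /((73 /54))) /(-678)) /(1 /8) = -18460 /24747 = -0.75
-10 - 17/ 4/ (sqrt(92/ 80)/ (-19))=65.30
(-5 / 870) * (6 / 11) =-1 / 319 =-0.00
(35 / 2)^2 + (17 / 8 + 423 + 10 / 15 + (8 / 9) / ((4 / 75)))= 17969 / 24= 748.71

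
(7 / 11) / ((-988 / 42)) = -147 / 5434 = -0.03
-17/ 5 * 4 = -13.60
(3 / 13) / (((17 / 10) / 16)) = 480 / 221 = 2.17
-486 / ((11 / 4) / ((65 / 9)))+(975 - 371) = -7396 / 11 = -672.36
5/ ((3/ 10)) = 16.67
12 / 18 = 2 / 3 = 0.67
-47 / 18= -2.61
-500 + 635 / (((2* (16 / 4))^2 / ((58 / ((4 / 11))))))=138565 / 128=1082.54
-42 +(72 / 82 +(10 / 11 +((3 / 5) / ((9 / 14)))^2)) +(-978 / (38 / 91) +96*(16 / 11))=-2241.76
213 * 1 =213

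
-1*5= -5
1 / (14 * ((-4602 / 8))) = -2 / 16107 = -0.00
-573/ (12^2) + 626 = 29857/ 48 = 622.02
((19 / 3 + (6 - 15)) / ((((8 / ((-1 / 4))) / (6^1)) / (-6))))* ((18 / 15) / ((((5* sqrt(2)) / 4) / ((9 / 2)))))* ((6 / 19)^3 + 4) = -4479624* sqrt(2) / 171475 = -36.95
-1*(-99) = 99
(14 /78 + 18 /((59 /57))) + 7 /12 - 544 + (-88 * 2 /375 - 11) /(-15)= -9061615157 /17257500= -525.08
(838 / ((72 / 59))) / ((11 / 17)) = 420257 / 396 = 1061.26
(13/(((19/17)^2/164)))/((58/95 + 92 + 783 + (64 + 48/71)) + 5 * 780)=218732540/620306927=0.35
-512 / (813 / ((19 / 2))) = -4864 / 813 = -5.98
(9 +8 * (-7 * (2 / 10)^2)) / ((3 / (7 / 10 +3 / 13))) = 1573 / 750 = 2.10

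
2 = 2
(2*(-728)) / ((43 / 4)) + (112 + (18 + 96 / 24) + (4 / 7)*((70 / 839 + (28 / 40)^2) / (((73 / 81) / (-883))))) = -21232768747 / 65840525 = -322.49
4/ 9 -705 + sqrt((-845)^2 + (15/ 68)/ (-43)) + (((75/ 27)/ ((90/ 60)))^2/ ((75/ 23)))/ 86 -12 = -67384451/ 94041 + sqrt(1526188441135)/ 1462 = 128.46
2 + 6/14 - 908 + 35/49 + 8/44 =-69660/77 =-904.68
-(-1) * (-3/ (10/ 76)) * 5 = -114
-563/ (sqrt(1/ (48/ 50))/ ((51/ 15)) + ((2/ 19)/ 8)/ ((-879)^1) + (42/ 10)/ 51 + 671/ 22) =-555164726390168460/ 30153817980595819 + 2224646559142500 * sqrt(6)/ 30153817980595819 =-18.23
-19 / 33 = -0.58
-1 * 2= -2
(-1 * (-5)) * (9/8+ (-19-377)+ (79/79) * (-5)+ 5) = -15795/8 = -1974.38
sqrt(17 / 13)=sqrt(221) / 13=1.14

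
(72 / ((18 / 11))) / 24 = 11 / 6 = 1.83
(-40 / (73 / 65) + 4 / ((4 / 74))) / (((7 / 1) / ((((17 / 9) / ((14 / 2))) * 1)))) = 15878 / 10731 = 1.48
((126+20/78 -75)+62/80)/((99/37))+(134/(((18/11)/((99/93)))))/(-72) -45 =-215723/8060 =-26.76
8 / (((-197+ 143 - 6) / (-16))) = 32 / 15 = 2.13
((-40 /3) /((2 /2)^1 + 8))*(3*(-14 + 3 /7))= 3800 /63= 60.32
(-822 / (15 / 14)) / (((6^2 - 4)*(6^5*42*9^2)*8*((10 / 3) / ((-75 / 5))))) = 137 / 268738560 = 0.00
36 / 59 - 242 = -14242 / 59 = -241.39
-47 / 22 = -2.14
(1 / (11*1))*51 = 51 / 11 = 4.64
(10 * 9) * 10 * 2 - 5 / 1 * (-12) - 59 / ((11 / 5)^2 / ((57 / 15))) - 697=135118 / 121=1116.68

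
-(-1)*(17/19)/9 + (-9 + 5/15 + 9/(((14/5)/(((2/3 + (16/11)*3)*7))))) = 104.61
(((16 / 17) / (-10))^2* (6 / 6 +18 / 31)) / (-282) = -1568 / 31580475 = -0.00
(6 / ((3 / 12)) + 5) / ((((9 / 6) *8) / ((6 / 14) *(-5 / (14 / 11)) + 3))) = 1247 / 392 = 3.18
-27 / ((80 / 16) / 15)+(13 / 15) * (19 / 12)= -14333 / 180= -79.63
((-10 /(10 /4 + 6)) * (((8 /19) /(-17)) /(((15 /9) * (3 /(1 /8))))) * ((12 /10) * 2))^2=2304 /753777025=0.00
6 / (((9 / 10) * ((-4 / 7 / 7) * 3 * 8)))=-245 / 72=-3.40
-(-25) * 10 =250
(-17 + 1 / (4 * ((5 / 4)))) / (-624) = 0.03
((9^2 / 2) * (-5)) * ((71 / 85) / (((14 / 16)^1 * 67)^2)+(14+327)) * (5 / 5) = -516421504449 / 7478674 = -69052.55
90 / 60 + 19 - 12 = 17 / 2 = 8.50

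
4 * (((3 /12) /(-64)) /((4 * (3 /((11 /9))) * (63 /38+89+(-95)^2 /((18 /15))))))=-209 /999601920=-0.00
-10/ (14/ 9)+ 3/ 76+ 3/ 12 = -1633/ 266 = -6.14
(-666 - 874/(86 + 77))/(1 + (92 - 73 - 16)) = -27358/163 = -167.84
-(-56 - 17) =73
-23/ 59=-0.39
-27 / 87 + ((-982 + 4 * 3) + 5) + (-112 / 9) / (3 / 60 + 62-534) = -2378053334 / 2463579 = -965.28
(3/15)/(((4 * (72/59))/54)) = 177/80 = 2.21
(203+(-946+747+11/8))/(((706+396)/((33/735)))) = 473/2159920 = 0.00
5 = 5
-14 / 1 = -14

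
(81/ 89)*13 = 1053/ 89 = 11.83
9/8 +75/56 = 69/28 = 2.46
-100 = -100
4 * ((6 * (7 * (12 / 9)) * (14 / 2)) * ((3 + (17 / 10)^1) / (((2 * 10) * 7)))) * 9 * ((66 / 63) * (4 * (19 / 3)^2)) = 79631.79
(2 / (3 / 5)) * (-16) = -160 / 3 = -53.33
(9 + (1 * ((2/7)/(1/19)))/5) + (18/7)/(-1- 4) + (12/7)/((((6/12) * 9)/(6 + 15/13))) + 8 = 1847/91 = 20.30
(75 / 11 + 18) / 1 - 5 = 218 / 11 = 19.82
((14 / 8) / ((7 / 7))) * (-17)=-119 / 4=-29.75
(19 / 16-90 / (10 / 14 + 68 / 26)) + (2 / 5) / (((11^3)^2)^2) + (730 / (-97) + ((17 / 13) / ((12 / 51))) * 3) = -533853963726213900773 / 31977070119005062480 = -16.69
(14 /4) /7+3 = 3.50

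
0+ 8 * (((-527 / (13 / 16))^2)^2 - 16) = 40440114673891200 / 28561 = 1415920824687.20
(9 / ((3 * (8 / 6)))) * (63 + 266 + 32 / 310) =459099 / 620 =740.48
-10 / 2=-5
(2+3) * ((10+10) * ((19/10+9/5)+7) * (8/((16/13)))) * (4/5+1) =12519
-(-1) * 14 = 14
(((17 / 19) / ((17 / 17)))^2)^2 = 83521 / 130321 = 0.64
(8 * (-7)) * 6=-336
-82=-82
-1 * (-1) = 1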